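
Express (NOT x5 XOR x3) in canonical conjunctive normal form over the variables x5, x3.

(x5 OR NOT x3) AND (NOT x5 OR x3)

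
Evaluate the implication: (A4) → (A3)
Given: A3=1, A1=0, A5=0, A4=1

Antecedent (A4) = 1; consequent (A3) = 1.
1 → 1 = 1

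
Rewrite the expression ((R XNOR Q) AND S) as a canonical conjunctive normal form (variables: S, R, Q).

(S OR R OR Q) AND (S OR R OR NOT Q) AND (S OR NOT R OR Q) AND (S OR NOT R OR NOT Q) AND (NOT S OR R OR NOT Q) AND (NOT S OR NOT R OR Q)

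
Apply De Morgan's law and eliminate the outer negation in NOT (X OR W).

NOT X AND NOT W
De Morgan's: NOT(OR of terms) = AND of negations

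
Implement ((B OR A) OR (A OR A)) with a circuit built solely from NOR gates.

((((B NOR A) NOR (B NOR A)) NOR ((A NOR A) NOR (A NOR A))) NOR (((B NOR A) NOR (B NOR A)) NOR ((A NOR A) NOR (A NOR A))))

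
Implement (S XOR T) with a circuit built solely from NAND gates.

((S NAND (S NAND T)) NAND (T NAND (S NAND T)))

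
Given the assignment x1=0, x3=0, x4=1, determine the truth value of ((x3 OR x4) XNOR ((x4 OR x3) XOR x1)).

Substituting: ((0 OR 1) XNOR ((1 OR 0) XOR 0))
= 1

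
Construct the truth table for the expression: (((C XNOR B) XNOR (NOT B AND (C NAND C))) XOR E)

B | C | E | Output
------------------
0 | 0 | 0 | 1
0 | 0 | 1 | 0
0 | 1 | 0 | 1
0 | 1 | 1 | 0
1 | 0 | 0 | 1
1 | 0 | 1 | 0
1 | 1 | 0 | 0
1 | 1 | 1 | 1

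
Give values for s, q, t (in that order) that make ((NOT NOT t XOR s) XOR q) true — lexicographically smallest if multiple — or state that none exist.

s=0, q=0, t=1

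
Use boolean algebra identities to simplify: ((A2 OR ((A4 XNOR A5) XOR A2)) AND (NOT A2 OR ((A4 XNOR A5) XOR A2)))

By distribution ((E OR v) AND (E OR NOT v) = E):
= ((A4 XNOR A5) XOR A2)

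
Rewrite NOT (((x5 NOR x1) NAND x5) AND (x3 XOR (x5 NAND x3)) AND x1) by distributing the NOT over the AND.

NOT ((x5 NOR x1) NAND x5) OR NOT (x3 XOR (x5 NAND x3)) OR NOT x1
De Morgan's: NOT(AND of terms) = OR of negations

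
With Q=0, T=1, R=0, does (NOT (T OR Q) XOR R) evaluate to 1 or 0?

Substituting: (NOT (1 OR 0) XOR 0)
= 0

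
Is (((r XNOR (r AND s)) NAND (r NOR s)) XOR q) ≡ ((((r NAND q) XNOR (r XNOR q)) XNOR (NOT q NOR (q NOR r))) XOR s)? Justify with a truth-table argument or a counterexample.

No. Counterexample: with s=0, r=0, q=1, Expression 1 = 1 but Expression 2 = 0.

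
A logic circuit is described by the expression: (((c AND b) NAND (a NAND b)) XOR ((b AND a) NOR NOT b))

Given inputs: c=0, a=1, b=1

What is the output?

Substituting: (((0 AND 1) NAND (1 NAND 1)) XOR ((1 AND 1) NOR NOT 1))
= 1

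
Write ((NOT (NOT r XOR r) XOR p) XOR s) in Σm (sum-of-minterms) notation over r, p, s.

Σm(1, 2, 5, 6) = (NOT r AND NOT p AND s) OR (NOT r AND p AND NOT s) OR (r AND NOT p AND s) OR (r AND p AND NOT s)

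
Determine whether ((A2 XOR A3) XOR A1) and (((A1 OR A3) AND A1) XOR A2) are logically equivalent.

No. Counterexample: with A3=1, A1=0, A2=0, Expression 1 = 1 but Expression 2 = 0.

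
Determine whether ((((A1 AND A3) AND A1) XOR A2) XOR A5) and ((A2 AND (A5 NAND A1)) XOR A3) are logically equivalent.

No. Counterexample: with A3=0, A2=0, A1=0, A5=1, Expression 1 = 1 but Expression 2 = 0.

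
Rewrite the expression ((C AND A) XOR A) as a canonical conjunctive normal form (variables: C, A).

(C OR A) AND (NOT C OR A) AND (NOT C OR NOT A)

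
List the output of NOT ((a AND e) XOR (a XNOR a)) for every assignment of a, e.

a | e | Output
--------------
0 | 0 | 0
0 | 1 | 0
1 | 0 | 0
1 | 1 | 1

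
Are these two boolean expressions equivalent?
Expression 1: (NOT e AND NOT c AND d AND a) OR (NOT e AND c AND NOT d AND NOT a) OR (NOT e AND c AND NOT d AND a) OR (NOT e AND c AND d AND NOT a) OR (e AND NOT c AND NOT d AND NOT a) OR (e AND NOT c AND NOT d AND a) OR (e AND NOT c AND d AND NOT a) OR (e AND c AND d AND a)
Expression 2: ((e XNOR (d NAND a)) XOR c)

Yes, they are equivalent — the two output columns agree on all 16 assignments:
e | c | d | a | Expression 1 | Expression 2
-------------------------------------------
0 | 0 | 0 | 0 | 0 | 0
0 | 0 | 0 | 1 | 0 | 0
0 | 0 | 1 | 0 | 0 | 0
0 | 0 | 1 | 1 | 1 | 1
0 | 1 | 0 | 0 | 1 | 1
0 | 1 | 0 | 1 | 1 | 1
0 | 1 | 1 | 0 | 1 | 1
0 | 1 | 1 | 1 | 0 | 0
1 | 0 | 0 | 0 | 1 | 1
1 | 0 | 0 | 1 | 1 | 1
1 | 0 | 1 | 0 | 1 | 1
1 | 0 | 1 | 1 | 0 | 0
1 | 1 | 0 | 0 | 0 | 0
1 | 1 | 0 | 1 | 0 | 0
1 | 1 | 1 | 0 | 0 | 0
1 | 1 | 1 | 1 | 1 | 1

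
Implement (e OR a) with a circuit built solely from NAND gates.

((e NAND e) NAND (a NAND a))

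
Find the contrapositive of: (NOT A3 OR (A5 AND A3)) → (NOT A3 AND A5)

Contrapositive: NOT (NOT A3 AND A5) → NOT (NOT A3 OR (A5 AND A3))
Note: A statement and its contrapositive are logically equivalent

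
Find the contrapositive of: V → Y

Contrapositive: NOT Y → NOT V
Note: A statement and its contrapositive are logically equivalent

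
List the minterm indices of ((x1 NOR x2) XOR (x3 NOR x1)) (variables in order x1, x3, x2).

Σm(1, 2) = (NOT x1 AND NOT x3 AND x2) OR (NOT x1 AND x3 AND NOT x2)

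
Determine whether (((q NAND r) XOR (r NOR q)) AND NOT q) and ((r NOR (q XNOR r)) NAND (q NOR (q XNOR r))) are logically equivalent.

No. Counterexample: with q=0, r=0, Expression 1 = 0 but Expression 2 = 1.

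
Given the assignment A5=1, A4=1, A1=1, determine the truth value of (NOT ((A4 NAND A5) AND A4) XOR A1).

Substituting: (NOT ((1 NAND 1) AND 1) XOR 1)
= 0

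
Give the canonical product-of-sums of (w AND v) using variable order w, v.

ΠM(0, 1, 2) = (w OR v) AND (w OR NOT v) AND (NOT w OR v)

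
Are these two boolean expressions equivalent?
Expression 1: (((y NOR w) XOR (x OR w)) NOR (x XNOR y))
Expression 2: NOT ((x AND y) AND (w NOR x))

No. Counterexample: with w=0, y=0, x=0, Expression 1 = 0 but Expression 2 = 1.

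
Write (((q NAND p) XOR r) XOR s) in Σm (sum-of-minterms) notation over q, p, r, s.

Σm(0, 3, 4, 7, 8, 11, 13, 14) = (NOT q AND NOT p AND NOT r AND NOT s) OR (NOT q AND NOT p AND r AND s) OR (NOT q AND p AND NOT r AND NOT s) OR (NOT q AND p AND r AND s) OR (q AND NOT p AND NOT r AND NOT s) OR (q AND NOT p AND r AND s) OR (q AND p AND NOT r AND s) OR (q AND p AND r AND NOT s)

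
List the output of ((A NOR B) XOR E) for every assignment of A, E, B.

A | E | B | Output
------------------
0 | 0 | 0 | 1
0 | 0 | 1 | 0
0 | 1 | 0 | 0
0 | 1 | 1 | 1
1 | 0 | 0 | 0
1 | 0 | 1 | 0
1 | 1 | 0 | 1
1 | 1 | 1 | 1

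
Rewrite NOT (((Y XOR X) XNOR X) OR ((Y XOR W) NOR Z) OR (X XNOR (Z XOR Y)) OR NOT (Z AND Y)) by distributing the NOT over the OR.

NOT ((Y XOR X) XNOR X) AND NOT ((Y XOR W) NOR Z) AND NOT (X XNOR (Z XOR Y)) AND (Z AND Y)
De Morgan's: NOT(OR of terms) = AND of negations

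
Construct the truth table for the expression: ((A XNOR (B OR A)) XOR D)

D | B | A | Output
------------------
0 | 0 | 0 | 1
0 | 0 | 1 | 1
0 | 1 | 0 | 0
0 | 1 | 1 | 1
1 | 0 | 0 | 0
1 | 0 | 1 | 0
1 | 1 | 0 | 1
1 | 1 | 1 | 0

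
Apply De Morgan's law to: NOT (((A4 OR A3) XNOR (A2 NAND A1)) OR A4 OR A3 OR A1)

NOT ((A4 OR A3) XNOR (A2 NAND A1)) AND NOT A4 AND NOT A3 AND NOT A1
De Morgan's: NOT(OR of terms) = AND of negations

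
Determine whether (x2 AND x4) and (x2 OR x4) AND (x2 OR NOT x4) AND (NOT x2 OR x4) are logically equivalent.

Yes, they are equivalent — the two output columns agree on all 4 assignments:
x2 | x4 | Expression 1 | Expression 2
-------------------------------------
0 | 0 | 0 | 0
0 | 1 | 0 | 0
1 | 0 | 0 | 0
1 | 1 | 1 | 1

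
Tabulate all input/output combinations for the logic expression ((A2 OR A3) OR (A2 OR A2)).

A2 | A3 | Output
----------------
0 | 0 | 0
0 | 1 | 1
1 | 0 | 1
1 | 1 | 1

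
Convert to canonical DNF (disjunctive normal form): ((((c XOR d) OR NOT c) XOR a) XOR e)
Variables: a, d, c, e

(NOT a AND NOT d AND NOT c AND NOT e) OR (NOT a AND NOT d AND c AND NOT e) OR (NOT a AND d AND NOT c AND NOT e) OR (NOT a AND d AND c AND e) OR (a AND NOT d AND NOT c AND e) OR (a AND NOT d AND c AND e) OR (a AND d AND NOT c AND e) OR (a AND d AND c AND NOT e)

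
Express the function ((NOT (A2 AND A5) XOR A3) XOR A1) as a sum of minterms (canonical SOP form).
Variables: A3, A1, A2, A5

Σm(0, 1, 2, 7, 11, 12, 13, 14) = (NOT A3 AND NOT A1 AND NOT A2 AND NOT A5) OR (NOT A3 AND NOT A1 AND NOT A2 AND A5) OR (NOT A3 AND NOT A1 AND A2 AND NOT A5) OR (NOT A3 AND A1 AND A2 AND A5) OR (A3 AND NOT A1 AND A2 AND A5) OR (A3 AND A1 AND NOT A2 AND NOT A5) OR (A3 AND A1 AND NOT A2 AND A5) OR (A3 AND A1 AND A2 AND NOT A5)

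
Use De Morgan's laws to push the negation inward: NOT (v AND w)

NOT v OR NOT w
De Morgan's: NOT(AND of terms) = OR of negations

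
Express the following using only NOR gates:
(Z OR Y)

((Z NOR Y) NOR (Z NOR Y))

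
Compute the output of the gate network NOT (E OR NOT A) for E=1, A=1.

Substituting: NOT (1 OR NOT 1)
= 0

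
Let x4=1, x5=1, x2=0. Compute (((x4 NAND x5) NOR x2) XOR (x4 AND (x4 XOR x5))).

Substituting: (((1 NAND 1) NOR 0) XOR (1 AND (1 XOR 1)))
= 1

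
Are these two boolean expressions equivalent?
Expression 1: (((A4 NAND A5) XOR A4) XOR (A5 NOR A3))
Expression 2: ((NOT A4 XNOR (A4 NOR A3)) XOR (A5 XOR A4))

No. Counterexample: with A5=0, A3=0, A4=0, Expression 1 = 0 but Expression 2 = 1.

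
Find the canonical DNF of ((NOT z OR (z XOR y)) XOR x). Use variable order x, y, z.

(NOT x AND NOT y AND NOT z) OR (NOT x AND NOT y AND z) OR (NOT x AND y AND NOT z) OR (x AND y AND z)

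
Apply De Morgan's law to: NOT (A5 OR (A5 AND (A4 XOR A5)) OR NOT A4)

NOT A5 AND NOT (A5 AND (A4 XOR A5)) AND A4
De Morgan's: NOT(OR of terms) = AND of negations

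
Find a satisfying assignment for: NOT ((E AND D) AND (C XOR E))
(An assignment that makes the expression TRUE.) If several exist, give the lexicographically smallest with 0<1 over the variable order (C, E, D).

C=0, E=0, D=0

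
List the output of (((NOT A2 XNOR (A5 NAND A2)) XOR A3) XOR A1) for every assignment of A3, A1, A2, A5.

A3 | A1 | A2 | A5 | Output
--------------------------
0 | 0 | 0 | 0 | 1
0 | 0 | 0 | 1 | 1
0 | 0 | 1 | 0 | 0
0 | 0 | 1 | 1 | 1
0 | 1 | 0 | 0 | 0
0 | 1 | 0 | 1 | 0
0 | 1 | 1 | 0 | 1
0 | 1 | 1 | 1 | 0
1 | 0 | 0 | 0 | 0
1 | 0 | 0 | 1 | 0
1 | 0 | 1 | 0 | 1
1 | 0 | 1 | 1 | 0
1 | 1 | 0 | 0 | 1
1 | 1 | 0 | 1 | 1
1 | 1 | 1 | 0 | 0
1 | 1 | 1 | 1 | 1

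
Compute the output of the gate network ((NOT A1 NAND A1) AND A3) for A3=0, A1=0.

Substituting: ((NOT 0 NAND 0) AND 0)
= 0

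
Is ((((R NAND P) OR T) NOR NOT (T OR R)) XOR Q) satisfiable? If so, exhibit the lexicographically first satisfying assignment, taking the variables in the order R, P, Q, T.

R=0, P=0, Q=1, T=0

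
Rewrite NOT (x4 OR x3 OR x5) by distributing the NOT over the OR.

NOT x4 AND NOT x3 AND NOT x5
De Morgan's: NOT(OR of terms) = AND of negations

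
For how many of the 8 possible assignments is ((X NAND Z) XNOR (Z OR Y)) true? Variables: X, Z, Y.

Satisfying assignments: (0,0,1), (0,1,0), (0,1,1), (1,0,1)
Count: 4 out of 8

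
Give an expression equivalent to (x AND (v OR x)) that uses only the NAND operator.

((x NAND ((v NAND v) NAND (x NAND x))) NAND (x NAND ((v NAND v) NAND (x NAND x))))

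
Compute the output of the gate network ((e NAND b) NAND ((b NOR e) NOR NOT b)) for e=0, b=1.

Substituting: ((0 NAND 1) NAND ((1 NOR 0) NOR NOT 1))
= 0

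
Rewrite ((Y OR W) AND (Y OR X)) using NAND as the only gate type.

((((Y NAND Y) NAND (W NAND W)) NAND ((Y NAND Y) NAND (X NAND X))) NAND (((Y NAND Y) NAND (W NAND W)) NAND ((Y NAND Y) NAND (X NAND X))))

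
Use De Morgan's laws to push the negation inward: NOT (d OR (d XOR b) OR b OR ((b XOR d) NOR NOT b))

NOT d AND NOT (d XOR b) AND NOT b AND NOT ((b XOR d) NOR NOT b)
De Morgan's: NOT(OR of terms) = AND of negations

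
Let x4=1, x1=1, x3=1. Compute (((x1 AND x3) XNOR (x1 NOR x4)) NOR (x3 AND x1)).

Substituting: (((1 AND 1) XNOR (1 NOR 1)) NOR (1 AND 1))
= 0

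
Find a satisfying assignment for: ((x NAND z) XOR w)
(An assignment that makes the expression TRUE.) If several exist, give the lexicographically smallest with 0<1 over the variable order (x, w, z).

x=0, w=0, z=0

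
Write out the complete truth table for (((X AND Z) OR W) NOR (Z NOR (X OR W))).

X | Z | W | Output
------------------
0 | 0 | 0 | 0
0 | 0 | 1 | 0
0 | 1 | 0 | 1
0 | 1 | 1 | 0
1 | 0 | 0 | 1
1 | 0 | 1 | 0
1 | 1 | 0 | 0
1 | 1 | 1 | 0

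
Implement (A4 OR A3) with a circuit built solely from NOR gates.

((A4 NOR A3) NOR (A4 NOR A3))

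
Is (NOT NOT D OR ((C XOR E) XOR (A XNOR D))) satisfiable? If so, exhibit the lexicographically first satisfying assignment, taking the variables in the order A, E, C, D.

A=0, E=0, C=0, D=0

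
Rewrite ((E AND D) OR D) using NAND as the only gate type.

((((E NAND D) NAND (E NAND D)) NAND ((E NAND D) NAND (E NAND D))) NAND (D NAND D))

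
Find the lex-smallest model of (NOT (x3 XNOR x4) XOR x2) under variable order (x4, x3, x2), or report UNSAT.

x4=0, x3=0, x2=1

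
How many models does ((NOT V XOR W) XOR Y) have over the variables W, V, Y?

Satisfying assignments: (0,0,0), (0,1,1), (1,0,1), (1,1,0)
Count: 4 out of 8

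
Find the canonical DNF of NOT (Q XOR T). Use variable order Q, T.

(NOT Q AND NOT T) OR (Q AND T)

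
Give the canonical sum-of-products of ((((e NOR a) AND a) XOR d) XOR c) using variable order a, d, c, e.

Σm(2, 3, 4, 5, 10, 11, 12, 13) = (NOT a AND NOT d AND c AND NOT e) OR (NOT a AND NOT d AND c AND e) OR (NOT a AND d AND NOT c AND NOT e) OR (NOT a AND d AND NOT c AND e) OR (a AND NOT d AND c AND NOT e) OR (a AND NOT d AND c AND e) OR (a AND d AND NOT c AND NOT e) OR (a AND d AND NOT c AND e)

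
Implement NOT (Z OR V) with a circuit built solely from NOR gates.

(((Z NOR V) NOR (Z NOR V)) NOR ((Z NOR V) NOR (Z NOR V)))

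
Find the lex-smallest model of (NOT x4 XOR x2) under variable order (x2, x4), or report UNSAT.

x2=0, x4=0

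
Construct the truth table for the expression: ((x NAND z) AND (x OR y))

y | z | x | Output
------------------
0 | 0 | 0 | 0
0 | 0 | 1 | 1
0 | 1 | 0 | 0
0 | 1 | 1 | 0
1 | 0 | 0 | 1
1 | 0 | 1 | 1
1 | 1 | 0 | 1
1 | 1 | 1 | 0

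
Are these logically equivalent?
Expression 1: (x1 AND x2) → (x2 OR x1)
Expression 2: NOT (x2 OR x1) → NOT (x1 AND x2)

Yes, Contrapositive is always equivalent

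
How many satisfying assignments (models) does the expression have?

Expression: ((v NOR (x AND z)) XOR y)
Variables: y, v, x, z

Satisfying assignments: (0,0,0,0), (0,0,0,1), (0,0,1,0), (1,0,1,1), (1,1,0,0), (1,1,0,1), (1,1,1,0), (1,1,1,1)
Count: 8 out of 16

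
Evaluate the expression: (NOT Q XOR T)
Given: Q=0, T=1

Substituting: (NOT 0 XOR 1)
= 0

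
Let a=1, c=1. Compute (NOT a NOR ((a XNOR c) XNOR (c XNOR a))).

Substituting: (NOT 1 NOR ((1 XNOR 1) XNOR (1 XNOR 1)))
= 0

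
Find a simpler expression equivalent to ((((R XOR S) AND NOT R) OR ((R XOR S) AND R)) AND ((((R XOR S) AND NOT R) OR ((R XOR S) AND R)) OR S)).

By absorption (E AND (E OR v) = E) then distribution ((E AND v) OR (E AND NOT v) = E):
= (R XOR S)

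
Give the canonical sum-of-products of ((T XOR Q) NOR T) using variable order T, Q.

Σm(0) = (NOT T AND NOT Q)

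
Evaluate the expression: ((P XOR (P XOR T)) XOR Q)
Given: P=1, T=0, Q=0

Substituting: ((1 XOR (1 XOR 0)) XOR 0)
= 0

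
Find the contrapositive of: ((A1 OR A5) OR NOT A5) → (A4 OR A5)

Contrapositive: NOT (A4 OR A5) → NOT ((A1 OR A5) OR NOT A5)
Note: A statement and its contrapositive are logically equivalent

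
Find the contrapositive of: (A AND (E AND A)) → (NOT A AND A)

Contrapositive: NOT (NOT A AND A) → NOT (A AND (E AND A))
Note: A statement and its contrapositive are logically equivalent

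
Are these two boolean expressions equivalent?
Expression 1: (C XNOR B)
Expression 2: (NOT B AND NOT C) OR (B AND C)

Yes, they are equivalent — the two output columns agree on all 4 assignments:
B | C | Expression 1 | Expression 2
-----------------------------------
0 | 0 | 1 | 1
0 | 1 | 0 | 0
1 | 0 | 0 | 0
1 | 1 | 1 | 1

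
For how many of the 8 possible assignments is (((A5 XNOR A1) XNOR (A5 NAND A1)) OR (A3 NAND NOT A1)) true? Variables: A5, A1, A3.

Satisfying assignments: (0,0,0), (0,0,1), (0,1,0), (0,1,1), (1,0,0), (1,1,0), (1,1,1)
Count: 7 out of 8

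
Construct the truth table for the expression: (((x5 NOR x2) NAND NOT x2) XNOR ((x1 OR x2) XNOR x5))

x2 | x1 | x5 | Output
---------------------
0 | 0 | 0 | 0
0 | 0 | 1 | 0
0 | 1 | 0 | 1
0 | 1 | 1 | 1
1 | 0 | 0 | 0
1 | 0 | 1 | 1
1 | 1 | 0 | 0
1 | 1 | 1 | 1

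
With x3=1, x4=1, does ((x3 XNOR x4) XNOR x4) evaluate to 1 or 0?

Substituting: ((1 XNOR 1) XNOR 1)
= 1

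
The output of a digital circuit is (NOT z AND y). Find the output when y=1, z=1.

Substituting: (NOT 1 AND 1)
= 0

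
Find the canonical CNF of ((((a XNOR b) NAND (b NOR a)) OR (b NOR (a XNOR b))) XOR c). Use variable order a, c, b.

(a OR c OR b) AND (a OR NOT c OR NOT b) AND (NOT a OR NOT c OR b) AND (NOT a OR NOT c OR NOT b)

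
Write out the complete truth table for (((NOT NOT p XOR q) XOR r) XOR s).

q | p | r | s | Output
----------------------
0 | 0 | 0 | 0 | 0
0 | 0 | 0 | 1 | 1
0 | 0 | 1 | 0 | 1
0 | 0 | 1 | 1 | 0
0 | 1 | 0 | 0 | 1
0 | 1 | 0 | 1 | 0
0 | 1 | 1 | 0 | 0
0 | 1 | 1 | 1 | 1
1 | 0 | 0 | 0 | 1
1 | 0 | 0 | 1 | 0
1 | 0 | 1 | 0 | 0
1 | 0 | 1 | 1 | 1
1 | 1 | 0 | 0 | 0
1 | 1 | 0 | 1 | 1
1 | 1 | 1 | 0 | 1
1 | 1 | 1 | 1 | 0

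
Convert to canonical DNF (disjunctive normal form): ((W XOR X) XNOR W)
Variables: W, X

(NOT W AND NOT X) OR (W AND NOT X)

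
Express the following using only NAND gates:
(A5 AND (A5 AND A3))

((A5 NAND ((A5 NAND A3) NAND (A5 NAND A3))) NAND (A5 NAND ((A5 NAND A3) NAND (A5 NAND A3))))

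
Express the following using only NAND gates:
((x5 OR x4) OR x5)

((((x5 NAND x5) NAND (x4 NAND x4)) NAND ((x5 NAND x5) NAND (x4 NAND x4))) NAND (x5 NAND x5))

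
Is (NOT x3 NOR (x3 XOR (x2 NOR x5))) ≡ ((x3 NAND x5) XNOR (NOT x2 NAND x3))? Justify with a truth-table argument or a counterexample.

No. Counterexample: with x5=0, x3=0, x2=0, Expression 1 = 0 but Expression 2 = 1.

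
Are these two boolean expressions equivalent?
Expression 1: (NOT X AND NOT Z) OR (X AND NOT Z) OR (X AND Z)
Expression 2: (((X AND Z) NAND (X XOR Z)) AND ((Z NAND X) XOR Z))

Yes, they are equivalent — the two output columns agree on all 4 assignments:
X | Z | Expression 1 | Expression 2
-----------------------------------
0 | 0 | 1 | 1
0 | 1 | 0 | 0
1 | 0 | 1 | 1
1 | 1 | 1 | 1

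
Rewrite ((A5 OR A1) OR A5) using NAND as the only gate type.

((((A5 NAND A5) NAND (A1 NAND A1)) NAND ((A5 NAND A5) NAND (A1 NAND A1))) NAND (A5 NAND A5))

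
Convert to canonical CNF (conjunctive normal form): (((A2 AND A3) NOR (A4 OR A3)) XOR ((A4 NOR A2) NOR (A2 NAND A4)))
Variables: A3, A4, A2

(A3 OR NOT A4 OR A2) AND (NOT A3 OR A4 OR A2) AND (NOT A3 OR A4 OR NOT A2) AND (NOT A3 OR NOT A4 OR A2)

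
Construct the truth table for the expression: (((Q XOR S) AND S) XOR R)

Q | R | S | Output
------------------
0 | 0 | 0 | 0
0 | 0 | 1 | 1
0 | 1 | 0 | 1
0 | 1 | 1 | 0
1 | 0 | 0 | 0
1 | 0 | 1 | 0
1 | 1 | 0 | 1
1 | 1 | 1 | 1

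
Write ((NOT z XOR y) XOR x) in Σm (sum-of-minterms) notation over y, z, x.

Σm(0, 3, 5, 6) = (NOT y AND NOT z AND NOT x) OR (NOT y AND z AND x) OR (y AND NOT z AND x) OR (y AND z AND NOT x)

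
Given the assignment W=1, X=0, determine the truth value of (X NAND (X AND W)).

Substituting: (0 NAND (0 AND 1))
= 1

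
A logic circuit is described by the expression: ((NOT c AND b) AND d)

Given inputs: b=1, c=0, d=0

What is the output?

Substituting: ((NOT 0 AND 1) AND 0)
= 0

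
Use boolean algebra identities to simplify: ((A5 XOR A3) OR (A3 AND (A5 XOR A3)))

By absorption (E OR (E AND v) = E):
= (A5 XOR A3)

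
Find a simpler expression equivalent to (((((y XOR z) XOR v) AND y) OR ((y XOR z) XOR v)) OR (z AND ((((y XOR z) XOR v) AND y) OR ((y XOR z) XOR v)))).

By absorption (E OR (E AND v) = E) then absorption (E OR (E AND v) = E):
= ((y XOR z) XOR v)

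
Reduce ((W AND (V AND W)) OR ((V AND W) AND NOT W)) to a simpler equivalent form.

By distribution ((E AND v) OR (E AND NOT v) = E):
= (V AND W)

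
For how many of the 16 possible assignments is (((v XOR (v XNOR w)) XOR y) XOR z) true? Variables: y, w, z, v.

Satisfying assignments: (0,0,0,0), (0,0,0,1), (0,1,1,0), (0,1,1,1), (1,0,1,0), (1,0,1,1), (1,1,0,0), (1,1,0,1)
Count: 8 out of 16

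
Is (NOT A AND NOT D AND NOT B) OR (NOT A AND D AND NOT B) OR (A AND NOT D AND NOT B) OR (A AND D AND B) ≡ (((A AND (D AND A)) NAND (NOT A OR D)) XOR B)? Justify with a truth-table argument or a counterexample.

Yes, they are equivalent — the two output columns agree on all 8 assignments:
A | D | B | Expression 1 | Expression 2
---------------------------------------
0 | 0 | 0 | 1 | 1
0 | 0 | 1 | 0 | 0
0 | 1 | 0 | 1 | 1
0 | 1 | 1 | 0 | 0
1 | 0 | 0 | 1 | 1
1 | 0 | 1 | 0 | 0
1 | 1 | 0 | 0 | 0
1 | 1 | 1 | 1 | 1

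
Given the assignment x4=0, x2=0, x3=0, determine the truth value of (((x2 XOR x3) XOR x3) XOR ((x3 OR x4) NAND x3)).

Substituting: (((0 XOR 0) XOR 0) XOR ((0 OR 0) NAND 0))
= 1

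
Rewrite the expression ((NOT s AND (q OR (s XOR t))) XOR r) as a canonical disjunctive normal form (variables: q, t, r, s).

(NOT q AND NOT t AND r AND NOT s) OR (NOT q AND NOT t AND r AND s) OR (NOT q AND t AND NOT r AND NOT s) OR (NOT q AND t AND r AND s) OR (q AND NOT t AND NOT r AND NOT s) OR (q AND NOT t AND r AND s) OR (q AND t AND NOT r AND NOT s) OR (q AND t AND r AND s)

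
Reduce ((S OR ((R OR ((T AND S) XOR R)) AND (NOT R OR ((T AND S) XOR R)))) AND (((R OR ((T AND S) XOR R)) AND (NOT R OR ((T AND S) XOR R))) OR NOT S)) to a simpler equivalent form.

By distribution ((E OR v) AND (E OR NOT v) = E) then distribution ((E OR v) AND (E OR NOT v) = E):
= ((T AND S) XOR R)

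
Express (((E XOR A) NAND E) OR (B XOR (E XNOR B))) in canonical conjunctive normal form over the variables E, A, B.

(NOT E OR A OR B) AND (NOT E OR A OR NOT B)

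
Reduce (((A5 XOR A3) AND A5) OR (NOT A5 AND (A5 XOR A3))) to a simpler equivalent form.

By distribution ((E AND v) OR (E AND NOT v) = E):
= (A5 XOR A3)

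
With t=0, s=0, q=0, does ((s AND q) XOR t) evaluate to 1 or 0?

Substituting: ((0 AND 0) XOR 0)
= 0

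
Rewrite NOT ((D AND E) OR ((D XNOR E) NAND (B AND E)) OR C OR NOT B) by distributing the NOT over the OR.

NOT (D AND E) AND NOT ((D XNOR E) NAND (B AND E)) AND NOT C AND B
De Morgan's: NOT(OR of terms) = AND of negations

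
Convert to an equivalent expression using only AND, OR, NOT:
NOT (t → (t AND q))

t AND NOT (t AND q)
(Negated implication: NOT(A → B) = A AND NOT B)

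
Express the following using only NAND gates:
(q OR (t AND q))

((q NAND q) NAND (((t NAND q) NAND (t NAND q)) NAND ((t NAND q) NAND (t NAND q))))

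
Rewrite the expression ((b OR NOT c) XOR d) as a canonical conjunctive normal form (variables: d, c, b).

(d OR NOT c OR b) AND (NOT d OR c OR b) AND (NOT d OR c OR NOT b) AND (NOT d OR NOT c OR NOT b)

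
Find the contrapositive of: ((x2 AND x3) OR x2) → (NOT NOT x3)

Contrapositive: NOT x3 → NOT ((x2 AND x3) OR x2)
Note: A statement and its contrapositive are logically equivalent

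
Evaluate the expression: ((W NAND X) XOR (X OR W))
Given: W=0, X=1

Substituting: ((0 NAND 1) XOR (1 OR 0))
= 0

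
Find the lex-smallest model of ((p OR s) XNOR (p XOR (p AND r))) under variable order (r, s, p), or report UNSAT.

r=0, s=0, p=0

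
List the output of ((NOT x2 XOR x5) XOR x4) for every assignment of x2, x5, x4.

x2 | x5 | x4 | Output
---------------------
0 | 0 | 0 | 1
0 | 0 | 1 | 0
0 | 1 | 0 | 0
0 | 1 | 1 | 1
1 | 0 | 0 | 0
1 | 0 | 1 | 1
1 | 1 | 0 | 1
1 | 1 | 1 | 0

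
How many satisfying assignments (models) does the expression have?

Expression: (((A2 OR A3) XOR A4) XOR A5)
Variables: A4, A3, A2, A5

Satisfying assignments: (0,0,0,1), (0,0,1,0), (0,1,0,0), (0,1,1,0), (1,0,0,0), (1,0,1,1), (1,1,0,1), (1,1,1,1)
Count: 8 out of 16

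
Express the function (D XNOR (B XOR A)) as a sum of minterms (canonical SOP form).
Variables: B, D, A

Σm(0, 3, 5, 6) = (NOT B AND NOT D AND NOT A) OR (NOT B AND D AND A) OR (B AND NOT D AND A) OR (B AND D AND NOT A)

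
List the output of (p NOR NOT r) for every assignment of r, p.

r | p | Output
--------------
0 | 0 | 0
0 | 1 | 0
1 | 0 | 1
1 | 1 | 0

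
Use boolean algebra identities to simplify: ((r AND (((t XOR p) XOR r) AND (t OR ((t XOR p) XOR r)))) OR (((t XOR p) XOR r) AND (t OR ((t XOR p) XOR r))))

By absorption (E OR (E AND v) = E) then absorption (E AND (E OR v) = E):
= ((t XOR p) XOR r)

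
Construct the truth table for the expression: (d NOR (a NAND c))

d | a | c | Output
------------------
0 | 0 | 0 | 0
0 | 0 | 1 | 0
0 | 1 | 0 | 0
0 | 1 | 1 | 1
1 | 0 | 0 | 0
1 | 0 | 1 | 0
1 | 1 | 0 | 0
1 | 1 | 1 | 0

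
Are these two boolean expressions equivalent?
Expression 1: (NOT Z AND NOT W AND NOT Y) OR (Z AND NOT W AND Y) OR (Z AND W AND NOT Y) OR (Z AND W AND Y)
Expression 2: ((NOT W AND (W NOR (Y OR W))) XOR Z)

Yes, they are equivalent — the two output columns agree on all 8 assignments:
Z | W | Y | Expression 1 | Expression 2
---------------------------------------
0 | 0 | 0 | 1 | 1
0 | 0 | 1 | 0 | 0
0 | 1 | 0 | 0 | 0
0 | 1 | 1 | 0 | 0
1 | 0 | 0 | 0 | 0
1 | 0 | 1 | 1 | 1
1 | 1 | 0 | 1 | 1
1 | 1 | 1 | 1 | 1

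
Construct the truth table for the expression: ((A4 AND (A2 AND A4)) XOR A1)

A1 | A2 | A4 | Output
---------------------
0 | 0 | 0 | 0
0 | 0 | 1 | 0
0 | 1 | 0 | 0
0 | 1 | 1 | 1
1 | 0 | 0 | 1
1 | 0 | 1 | 1
1 | 1 | 0 | 1
1 | 1 | 1 | 0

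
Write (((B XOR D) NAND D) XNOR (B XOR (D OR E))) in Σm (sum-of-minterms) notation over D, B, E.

Σm(1, 2) = (NOT D AND NOT B AND E) OR (NOT D AND B AND NOT E)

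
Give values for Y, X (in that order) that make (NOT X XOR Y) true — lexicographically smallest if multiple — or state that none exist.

Y=0, X=0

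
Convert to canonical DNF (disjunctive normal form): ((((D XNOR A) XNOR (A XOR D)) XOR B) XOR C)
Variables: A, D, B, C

(NOT A AND NOT D AND NOT B AND C) OR (NOT A AND NOT D AND B AND NOT C) OR (NOT A AND D AND NOT B AND C) OR (NOT A AND D AND B AND NOT C) OR (A AND NOT D AND NOT B AND C) OR (A AND NOT D AND B AND NOT C) OR (A AND D AND NOT B AND C) OR (A AND D AND B AND NOT C)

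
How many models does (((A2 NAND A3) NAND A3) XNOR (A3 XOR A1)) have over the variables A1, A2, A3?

Satisfying assignments: (0,1,1), (1,0,0), (1,0,1), (1,1,0)
Count: 4 out of 8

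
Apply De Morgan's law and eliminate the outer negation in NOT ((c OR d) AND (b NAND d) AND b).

NOT (c OR d) OR NOT (b NAND d) OR NOT b
De Morgan's: NOT(AND of terms) = OR of negations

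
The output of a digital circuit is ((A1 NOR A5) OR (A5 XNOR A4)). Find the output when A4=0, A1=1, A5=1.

Substituting: ((1 NOR 1) OR (1 XNOR 0))
= 0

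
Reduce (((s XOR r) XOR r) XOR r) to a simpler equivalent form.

By XOR self-cancellation ((E XOR v) XOR v = E):
= (s XOR r)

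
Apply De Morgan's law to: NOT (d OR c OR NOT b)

NOT d AND NOT c AND b
De Morgan's: NOT(OR of terms) = AND of negations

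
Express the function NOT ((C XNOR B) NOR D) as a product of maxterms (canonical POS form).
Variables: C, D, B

ΠM(1, 4) = (C OR D OR NOT B) AND (NOT C OR D OR B)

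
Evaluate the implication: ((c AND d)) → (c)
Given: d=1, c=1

Antecedent ((c AND d)) = 1; consequent (c) = 1.
1 → 1 = 1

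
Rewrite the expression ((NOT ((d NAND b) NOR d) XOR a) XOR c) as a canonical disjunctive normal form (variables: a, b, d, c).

(NOT a AND NOT b AND NOT d AND NOT c) OR (NOT a AND NOT b AND d AND NOT c) OR (NOT a AND b AND NOT d AND NOT c) OR (NOT a AND b AND d AND NOT c) OR (a AND NOT b AND NOT d AND c) OR (a AND NOT b AND d AND c) OR (a AND b AND NOT d AND c) OR (a AND b AND d AND c)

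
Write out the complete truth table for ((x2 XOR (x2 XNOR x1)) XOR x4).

x2 | x1 | x4 | Output
---------------------
0 | 0 | 0 | 1
0 | 0 | 1 | 0
0 | 1 | 0 | 0
0 | 1 | 1 | 1
1 | 0 | 0 | 1
1 | 0 | 1 | 0
1 | 1 | 0 | 0
1 | 1 | 1 | 1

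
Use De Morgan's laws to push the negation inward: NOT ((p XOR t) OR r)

NOT (p XOR t) AND NOT r
De Morgan's: NOT(OR of terms) = AND of negations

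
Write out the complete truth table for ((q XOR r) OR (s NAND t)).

r | q | s | t | Output
----------------------
0 | 0 | 0 | 0 | 1
0 | 0 | 0 | 1 | 1
0 | 0 | 1 | 0 | 1
0 | 0 | 1 | 1 | 0
0 | 1 | 0 | 0 | 1
0 | 1 | 0 | 1 | 1
0 | 1 | 1 | 0 | 1
0 | 1 | 1 | 1 | 1
1 | 0 | 0 | 0 | 1
1 | 0 | 0 | 1 | 1
1 | 0 | 1 | 0 | 1
1 | 0 | 1 | 1 | 1
1 | 1 | 0 | 0 | 1
1 | 1 | 0 | 1 | 1
1 | 1 | 1 | 0 | 1
1 | 1 | 1 | 1 | 0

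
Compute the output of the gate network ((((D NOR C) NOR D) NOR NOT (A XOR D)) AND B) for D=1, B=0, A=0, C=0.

Substituting: ((((1 NOR 0) NOR 1) NOR NOT (0 XOR 1)) AND 0)
= 0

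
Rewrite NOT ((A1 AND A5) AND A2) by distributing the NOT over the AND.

NOT (A1 AND A5) OR NOT A2
De Morgan's: NOT(AND of terms) = OR of negations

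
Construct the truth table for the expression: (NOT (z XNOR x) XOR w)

x | w | z | Output
------------------
0 | 0 | 0 | 0
0 | 0 | 1 | 1
0 | 1 | 0 | 1
0 | 1 | 1 | 0
1 | 0 | 0 | 1
1 | 0 | 1 | 0
1 | 1 | 0 | 0
1 | 1 | 1 | 1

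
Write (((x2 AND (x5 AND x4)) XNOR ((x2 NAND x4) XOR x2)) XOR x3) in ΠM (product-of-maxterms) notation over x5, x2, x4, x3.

ΠM(0, 2, 5, 6, 8, 10, 13, 15) = (x5 OR x2 OR x4 OR x3) AND (x5 OR x2 OR NOT x4 OR x3) AND (x5 OR NOT x2 OR x4 OR NOT x3) AND (x5 OR NOT x2 OR NOT x4 OR x3) AND (NOT x5 OR x2 OR x4 OR x3) AND (NOT x5 OR x2 OR NOT x4 OR x3) AND (NOT x5 OR NOT x2 OR x4 OR NOT x3) AND (NOT x5 OR NOT x2 OR NOT x4 OR NOT x3)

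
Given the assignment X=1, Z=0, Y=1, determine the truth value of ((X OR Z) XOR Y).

Substituting: ((1 OR 0) XOR 1)
= 0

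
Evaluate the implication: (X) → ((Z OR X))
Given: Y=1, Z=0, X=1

Antecedent (X) = 1; consequent ((Z OR X)) = 1.
1 → 1 = 1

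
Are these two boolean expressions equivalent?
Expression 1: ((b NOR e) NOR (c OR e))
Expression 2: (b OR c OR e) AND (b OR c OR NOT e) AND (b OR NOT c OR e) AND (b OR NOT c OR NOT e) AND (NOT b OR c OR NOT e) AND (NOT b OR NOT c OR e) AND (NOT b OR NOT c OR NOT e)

Yes, they are equivalent — the two output columns agree on all 8 assignments:
b | c | e | Expression 1 | Expression 2
---------------------------------------
0 | 0 | 0 | 0 | 0
0 | 0 | 1 | 0 | 0
0 | 1 | 0 | 0 | 0
0 | 1 | 1 | 0 | 0
1 | 0 | 0 | 1 | 1
1 | 0 | 1 | 0 | 0
1 | 1 | 0 | 0 | 0
1 | 1 | 1 | 0 | 0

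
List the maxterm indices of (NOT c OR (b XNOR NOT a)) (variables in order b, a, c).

ΠM(1, 7) = (b OR a OR NOT c) AND (NOT b OR NOT a OR NOT c)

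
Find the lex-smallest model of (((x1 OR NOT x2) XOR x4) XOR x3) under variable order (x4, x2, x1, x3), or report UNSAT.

x4=0, x2=0, x1=0, x3=0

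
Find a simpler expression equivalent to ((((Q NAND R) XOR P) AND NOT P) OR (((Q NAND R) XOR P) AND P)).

By distribution ((E AND v) OR (E AND NOT v) = E):
= ((Q NAND R) XOR P)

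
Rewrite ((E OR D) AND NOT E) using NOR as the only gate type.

((((E NOR D) NOR (E NOR D)) NOR ((E NOR D) NOR (E NOR D))) NOR ((E NOR E) NOR (E NOR E)))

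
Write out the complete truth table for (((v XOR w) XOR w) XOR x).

v | w | x | Output
------------------
0 | 0 | 0 | 0
0 | 0 | 1 | 1
0 | 1 | 0 | 0
0 | 1 | 1 | 1
1 | 0 | 0 | 1
1 | 0 | 1 | 0
1 | 1 | 0 | 1
1 | 1 | 1 | 0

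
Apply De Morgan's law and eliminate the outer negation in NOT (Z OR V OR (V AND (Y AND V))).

NOT Z AND NOT V AND NOT (V AND (Y AND V))
De Morgan's: NOT(OR of terms) = AND of negations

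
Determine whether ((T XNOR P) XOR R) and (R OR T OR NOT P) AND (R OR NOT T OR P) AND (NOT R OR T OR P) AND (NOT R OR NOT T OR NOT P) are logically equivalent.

Yes, they are equivalent — the two output columns agree on all 8 assignments:
R | T | P | Expression 1 | Expression 2
---------------------------------------
0 | 0 | 0 | 1 | 1
0 | 0 | 1 | 0 | 0
0 | 1 | 0 | 0 | 0
0 | 1 | 1 | 1 | 1
1 | 0 | 0 | 0 | 0
1 | 0 | 1 | 1 | 1
1 | 1 | 0 | 1 | 1
1 | 1 | 1 | 0 | 0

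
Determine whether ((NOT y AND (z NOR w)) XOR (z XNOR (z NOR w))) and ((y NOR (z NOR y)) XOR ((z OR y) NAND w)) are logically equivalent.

No. Counterexample: with z=0, y=1, w=0, Expression 1 = 0 but Expression 2 = 1.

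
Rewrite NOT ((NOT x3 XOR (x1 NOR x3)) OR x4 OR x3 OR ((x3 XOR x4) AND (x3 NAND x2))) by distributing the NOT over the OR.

NOT (NOT x3 XOR (x1 NOR x3)) AND NOT x4 AND NOT x3 AND NOT ((x3 XOR x4) AND (x3 NAND x2))
De Morgan's: NOT(OR of terms) = AND of negations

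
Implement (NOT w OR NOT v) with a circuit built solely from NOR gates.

(((w NOR w) NOR (v NOR v)) NOR ((w NOR w) NOR (v NOR v)))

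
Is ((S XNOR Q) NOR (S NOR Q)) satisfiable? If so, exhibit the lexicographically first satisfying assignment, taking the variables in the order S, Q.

S=0, Q=1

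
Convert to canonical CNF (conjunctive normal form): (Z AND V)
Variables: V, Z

(V OR Z) AND (V OR NOT Z) AND (NOT V OR Z)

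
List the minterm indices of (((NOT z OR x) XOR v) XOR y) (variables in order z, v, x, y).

Σm(0, 2, 5, 7, 9, 10, 12, 15) = (NOT z AND NOT v AND NOT x AND NOT y) OR (NOT z AND NOT v AND x AND NOT y) OR (NOT z AND v AND NOT x AND y) OR (NOT z AND v AND x AND y) OR (z AND NOT v AND NOT x AND y) OR (z AND NOT v AND x AND NOT y) OR (z AND v AND NOT x AND NOT y) OR (z AND v AND x AND y)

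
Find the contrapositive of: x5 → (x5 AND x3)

Contrapositive: NOT (x5 AND x3) → NOT x5
Note: A statement and its contrapositive are logically equivalent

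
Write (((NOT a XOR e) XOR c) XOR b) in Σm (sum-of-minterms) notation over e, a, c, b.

Σm(0, 3, 5, 6, 9, 10, 12, 15) = (NOT e AND NOT a AND NOT c AND NOT b) OR (NOT e AND NOT a AND c AND b) OR (NOT e AND a AND NOT c AND b) OR (NOT e AND a AND c AND NOT b) OR (e AND NOT a AND NOT c AND b) OR (e AND NOT a AND c AND NOT b) OR (e AND a AND NOT c AND NOT b) OR (e AND a AND c AND b)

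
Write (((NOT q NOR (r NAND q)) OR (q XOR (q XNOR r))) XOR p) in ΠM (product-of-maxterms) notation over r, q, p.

ΠM(1, 3, 4, 7) = (r OR q OR NOT p) AND (r OR NOT q OR NOT p) AND (NOT r OR q OR p) AND (NOT r OR NOT q OR NOT p)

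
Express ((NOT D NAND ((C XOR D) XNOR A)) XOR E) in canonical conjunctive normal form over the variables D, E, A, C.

(D OR E OR A OR C) AND (D OR E OR NOT A OR NOT C) AND (D OR NOT E OR A OR NOT C) AND (D OR NOT E OR NOT A OR C) AND (NOT D OR NOT E OR A OR C) AND (NOT D OR NOT E OR A OR NOT C) AND (NOT D OR NOT E OR NOT A OR C) AND (NOT D OR NOT E OR NOT A OR NOT C)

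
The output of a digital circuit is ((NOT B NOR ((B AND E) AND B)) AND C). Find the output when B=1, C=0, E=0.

Substituting: ((NOT 1 NOR ((1 AND 0) AND 1)) AND 0)
= 0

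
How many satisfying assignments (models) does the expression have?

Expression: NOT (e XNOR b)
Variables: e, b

Satisfying assignments: (0,1), (1,0)
Count: 2 out of 4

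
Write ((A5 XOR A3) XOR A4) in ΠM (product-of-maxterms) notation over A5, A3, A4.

ΠM(0, 3, 5, 6) = (A5 OR A3 OR A4) AND (A5 OR NOT A3 OR NOT A4) AND (NOT A5 OR A3 OR NOT A4) AND (NOT A5 OR NOT A3 OR A4)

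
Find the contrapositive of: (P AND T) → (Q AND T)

Contrapositive: NOT (Q AND T) → NOT (P AND T)
Note: A statement and its contrapositive are logically equivalent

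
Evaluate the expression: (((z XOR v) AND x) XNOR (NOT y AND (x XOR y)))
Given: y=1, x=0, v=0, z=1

Substituting: (((1 XOR 0) AND 0) XNOR (NOT 1 AND (0 XOR 1)))
= 1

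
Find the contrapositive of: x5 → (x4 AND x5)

Contrapositive: NOT (x4 AND x5) → NOT x5
Note: A statement and its contrapositive are logically equivalent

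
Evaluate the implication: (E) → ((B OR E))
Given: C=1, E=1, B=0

Antecedent (E) = 1; consequent ((B OR E)) = 1.
1 → 1 = 1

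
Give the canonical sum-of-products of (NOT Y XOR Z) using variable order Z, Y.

Σm(0, 3) = (NOT Z AND NOT Y) OR (Z AND Y)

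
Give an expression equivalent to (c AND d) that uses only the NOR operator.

((c NOR c) NOR (d NOR d))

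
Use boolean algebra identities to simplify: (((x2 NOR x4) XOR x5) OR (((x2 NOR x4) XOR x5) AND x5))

By absorption (E OR (E AND v) = E):
= ((x2 NOR x4) XOR x5)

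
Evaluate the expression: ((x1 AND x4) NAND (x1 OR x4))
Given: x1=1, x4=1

Substituting: ((1 AND 1) NAND (1 OR 1))
= 0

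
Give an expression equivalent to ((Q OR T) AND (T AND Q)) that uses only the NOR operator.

((((Q NOR T) NOR (Q NOR T)) NOR ((Q NOR T) NOR (Q NOR T))) NOR (((T NOR T) NOR (Q NOR Q)) NOR ((T NOR T) NOR (Q NOR Q))))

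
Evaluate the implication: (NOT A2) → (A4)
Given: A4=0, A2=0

Antecedent (NOT A2) = 1; consequent (A4) = 0.
1 → 0 = 0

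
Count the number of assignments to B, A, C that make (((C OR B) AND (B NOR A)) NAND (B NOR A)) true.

Satisfying assignments: (0,0,0), (0,1,0), (0,1,1), (1,0,0), (1,0,1), (1,1,0), (1,1,1)
Count: 7 out of 8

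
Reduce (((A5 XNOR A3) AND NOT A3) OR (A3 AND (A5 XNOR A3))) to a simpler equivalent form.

By distribution ((E AND v) OR (E AND NOT v) = E):
= (A5 XNOR A3)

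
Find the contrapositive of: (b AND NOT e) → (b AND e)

Contrapositive: NOT (b AND e) → NOT (b AND NOT e)
Note: A statement and its contrapositive are logically equivalent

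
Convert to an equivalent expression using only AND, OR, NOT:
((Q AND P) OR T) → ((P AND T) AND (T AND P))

NOT ((Q AND P) OR T) OR ((P AND T) AND (T AND P))
(Implication elimination: A → B = NOT A OR B)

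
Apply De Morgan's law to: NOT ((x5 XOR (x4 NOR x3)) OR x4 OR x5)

NOT (x5 XOR (x4 NOR x3)) AND NOT x4 AND NOT x5
De Morgan's: NOT(OR of terms) = AND of negations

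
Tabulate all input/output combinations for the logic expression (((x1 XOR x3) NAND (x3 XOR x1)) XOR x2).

x3 | x2 | x1 | Output
---------------------
0 | 0 | 0 | 1
0 | 0 | 1 | 0
0 | 1 | 0 | 0
0 | 1 | 1 | 1
1 | 0 | 0 | 0
1 | 0 | 1 | 1
1 | 1 | 0 | 1
1 | 1 | 1 | 0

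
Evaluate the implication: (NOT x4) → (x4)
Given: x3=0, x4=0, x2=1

Antecedent (NOT x4) = 1; consequent (x4) = 0.
1 → 0 = 0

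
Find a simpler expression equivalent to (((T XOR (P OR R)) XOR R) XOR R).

By XOR self-cancellation ((E XOR v) XOR v = E):
= (T XOR (P OR R))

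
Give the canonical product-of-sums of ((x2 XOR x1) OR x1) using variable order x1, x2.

ΠM(0) = (x1 OR x2)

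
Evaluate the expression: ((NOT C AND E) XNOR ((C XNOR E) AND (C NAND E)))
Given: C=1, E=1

Substituting: ((NOT 1 AND 1) XNOR ((1 XNOR 1) AND (1 NAND 1)))
= 1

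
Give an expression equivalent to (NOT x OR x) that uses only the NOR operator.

(((x NOR x) NOR x) NOR ((x NOR x) NOR x))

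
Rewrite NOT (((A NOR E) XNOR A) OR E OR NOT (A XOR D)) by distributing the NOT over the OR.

NOT ((A NOR E) XNOR A) AND NOT E AND (A XOR D)
De Morgan's: NOT(OR of terms) = AND of negations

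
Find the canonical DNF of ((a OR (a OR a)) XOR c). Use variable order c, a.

(NOT c AND a) OR (c AND NOT a)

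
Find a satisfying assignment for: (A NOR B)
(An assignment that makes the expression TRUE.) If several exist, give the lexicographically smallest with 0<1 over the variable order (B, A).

B=0, A=0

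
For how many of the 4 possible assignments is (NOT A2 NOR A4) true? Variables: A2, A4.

Satisfying assignments: (1,0)
Count: 1 out of 4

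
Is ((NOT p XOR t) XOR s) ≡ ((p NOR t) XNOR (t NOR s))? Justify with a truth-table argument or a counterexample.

No. Counterexample: with t=1, s=0, p=0, Expression 1 = 0 but Expression 2 = 1.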